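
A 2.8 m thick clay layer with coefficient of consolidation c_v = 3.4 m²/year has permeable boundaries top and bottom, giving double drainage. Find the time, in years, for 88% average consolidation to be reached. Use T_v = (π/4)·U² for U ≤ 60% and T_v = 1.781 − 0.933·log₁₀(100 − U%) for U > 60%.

t ≈ 0.446 years

Drainage path length: H_d = H/2 = 1.4 m (double drainage).
U > 60%: T_v = 1.781 − 0.933·log₁₀(100 − 88) = 0.77412.
t = T_v·H_d²/c_v = 0.77412×1.4²/3.4 = 0.4463 years.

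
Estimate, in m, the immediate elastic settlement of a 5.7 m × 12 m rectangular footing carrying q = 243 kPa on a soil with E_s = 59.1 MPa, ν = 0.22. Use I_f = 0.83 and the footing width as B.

Immediate (elastic) settlement: S_e = q·B·(1−ν²)/E_s · I_f.
E_s = 59.1 MPa = 59100 kPa.
S_e = 243 × 5.7 × (1 − 0.22²) / 59100 × 0.83
    = 243 × 5.7 × 0.9516 / 59100 × 0.83
    = 0.01851 m

S_e ≈ 0.0185 m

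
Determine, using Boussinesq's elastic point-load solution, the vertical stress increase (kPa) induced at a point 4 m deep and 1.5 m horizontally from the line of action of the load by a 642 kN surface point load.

Δσ_z ≈ 13.8 kPa

Boussinesq vertical stress below a point load on an elastic half-space:
Δσ_z = 3P/(2πz²) · [1 + (r/z)²]^(−5/2)
r/z = 1.5/4 = 0.375; [1+(r/z)²]^(−5/2) = 0.71969.
Δσ_z = 3×642/(2π×4²) × 0.71969 = 19.158 × 0.71969 = 13.79 kPa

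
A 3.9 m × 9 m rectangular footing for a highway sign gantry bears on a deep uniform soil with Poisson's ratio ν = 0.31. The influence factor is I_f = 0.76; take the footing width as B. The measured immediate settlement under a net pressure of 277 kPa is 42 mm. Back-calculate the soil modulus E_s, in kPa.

E_s ≈ 17700 kPa

S_e = q·B·(1−ν²)/E_s · I_f  ⇒  E_s = q·B·(1−ν²)·I_f / S_e.
E_s = 277 × 3.9 × 0.9039 × 0.76 / 0.042 = 17670 kPa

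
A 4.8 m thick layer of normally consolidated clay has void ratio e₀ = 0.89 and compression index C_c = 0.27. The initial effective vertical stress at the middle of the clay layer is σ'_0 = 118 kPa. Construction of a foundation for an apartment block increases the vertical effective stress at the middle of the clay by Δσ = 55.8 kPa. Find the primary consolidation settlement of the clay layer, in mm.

Final effective stress: σ'_f = σ'_0 + Δσ = 118 + 55.8 = 173.8 kPa.
Normally consolidated clay, so the full stress increment lies on the virgin compression line:
S_c = C_c·H/(1+e₀)·log₁₀(σ'_f/σ'_0) = 0.27×4.8/(1+0.89)×log₁₀(173.8/118)
    = 0.68571 × 0.16817 = 0.1153 m

S_c ≈ 115 mm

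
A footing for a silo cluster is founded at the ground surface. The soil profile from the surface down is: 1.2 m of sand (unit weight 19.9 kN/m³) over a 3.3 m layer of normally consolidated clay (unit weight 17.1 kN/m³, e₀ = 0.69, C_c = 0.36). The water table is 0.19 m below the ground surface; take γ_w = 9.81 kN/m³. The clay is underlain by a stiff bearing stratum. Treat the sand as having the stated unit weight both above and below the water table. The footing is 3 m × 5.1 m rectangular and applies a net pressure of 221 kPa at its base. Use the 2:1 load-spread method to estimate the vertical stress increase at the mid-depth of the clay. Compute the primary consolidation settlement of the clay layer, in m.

S_c ≈ 0.407 m

Mid-depth of clay below the ground surface: z = 1.2 + 3.3/2 = 2.85 m.
Total vertical stress at mid-clay: σ_v = 19.9×1.2 + 17.1×1.65 = 52.095 kPa.
Pore pressure: u = 9.81×(2.85 − 0.19) = 26.095 kPa.
Initial effective stress: σ'_0 = σ_v − u = 52.095 − 26.095 = 26 kPa.
Stress increase at mid-clay by the 2:1 spreading method:
Δσ = qBL/((B+z)(L+z)) = 221×3×5.1/((3+2.85)(5.1+2.85)) = 72.704 kPa
Final effective stress: σ'_f = σ'_0 + Δσ = 26 + 72.704 = 98.704 kPa.
Normally consolidated clay, so the full stress increment lies on the virgin compression line:
S_c = C_c·H/(1+e₀)·log₁₀(σ'_f/σ'_0) = 0.36×3.3/(1+0.69)×log₁₀(98.704/26)
    = 0.70296 × 0.57936 = 0.4073 m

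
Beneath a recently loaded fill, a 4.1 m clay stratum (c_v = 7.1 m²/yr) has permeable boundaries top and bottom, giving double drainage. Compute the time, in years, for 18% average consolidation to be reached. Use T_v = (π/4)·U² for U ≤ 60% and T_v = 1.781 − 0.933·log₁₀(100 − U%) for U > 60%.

t ≈ 0.0151 years

Drainage path length: H_d = H/2 = 2.05 m (double drainage).
U ≤ 60%: T_v = (π/4)·U² = (π/4)×0.18² = 0.025447.
t = T_v·H_d²/c_v = 0.025447×2.05²/7.1 = 0.01506 years.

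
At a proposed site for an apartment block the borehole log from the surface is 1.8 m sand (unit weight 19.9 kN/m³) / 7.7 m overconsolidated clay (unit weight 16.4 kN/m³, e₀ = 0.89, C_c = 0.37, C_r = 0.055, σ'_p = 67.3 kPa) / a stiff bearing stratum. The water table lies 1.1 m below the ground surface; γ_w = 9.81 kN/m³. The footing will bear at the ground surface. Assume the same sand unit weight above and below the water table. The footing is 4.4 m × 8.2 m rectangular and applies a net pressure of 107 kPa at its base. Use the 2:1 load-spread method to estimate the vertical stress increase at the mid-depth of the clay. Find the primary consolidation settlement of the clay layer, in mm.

S_c ≈ 151 mm

Mid-depth of clay below the ground surface: z = 1.8 + 7.7/2 = 5.65 m.
Total vertical stress at mid-clay: σ_v = 19.9×1.8 + 16.4×3.85 = 98.96 kPa.
Pore pressure: u = 9.81×(5.65 − 1.1) = 44.636 kPa.
Initial effective stress: σ'_0 = σ_v − u = 98.96 − 44.636 = 54.324 kPa.
Stress increase at mid-clay by the 2:1 spreading method:
Δσ = qBL/((B+z)(L+z)) = 107×4.4×8.2/((4.4+5.65)(8.2+5.65)) = 27.735 kPa
Final effective stress: σ'_f = 54.324 + 27.735 = 82.059 kPa.
σ'_f = 82.059 > σ'_p = 67.3 kPa, so the stress path crosses the preconsolidation pressure — recompression up to σ'_p, then virgin compression beyond:
S_c = H/(1+e₀)·[C_r·log₁₀(σ'_p/σ'_0) + C_c·log₁₀(σ'_f/σ'_p)]
    = 7.7/1.89 × [0.055×log₁₀(67.3/54.324) + 0.37×log₁₀(82.059/67.3)]
    = 4.0741 × [0.0051163 + 0.031861] = 0.1506 m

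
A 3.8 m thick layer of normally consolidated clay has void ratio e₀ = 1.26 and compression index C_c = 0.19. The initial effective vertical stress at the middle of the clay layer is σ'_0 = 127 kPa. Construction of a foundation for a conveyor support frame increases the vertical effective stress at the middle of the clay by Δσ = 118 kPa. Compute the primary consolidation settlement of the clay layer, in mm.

S_c ≈ 91.2 mm

Final effective stress: σ'_f = σ'_0 + Δσ = 127 + 118 = 245 kPa.
Normally consolidated clay, so the full stress increment lies on the virgin compression line:
S_c = C_c·H/(1+e₀)·log₁₀(σ'_f/σ'_0) = 0.19×3.8/(1+1.26)×log₁₀(245/127)
    = 0.31947 × 0.28536 = 0.09116 m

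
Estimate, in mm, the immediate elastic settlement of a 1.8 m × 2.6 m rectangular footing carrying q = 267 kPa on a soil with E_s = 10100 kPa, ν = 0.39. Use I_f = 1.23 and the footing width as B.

S_e ≈ 49.6 mm

Immediate (elastic) settlement: S_e = q·B·(1−ν²)/E_s · I_f.
S_e = 267 × 1.8 × (1 − 0.39²) / 10100 × 1.23
    = 267 × 1.8 × 0.8479 / 10100 × 1.23
    = 0.04963 m = 49.63 mm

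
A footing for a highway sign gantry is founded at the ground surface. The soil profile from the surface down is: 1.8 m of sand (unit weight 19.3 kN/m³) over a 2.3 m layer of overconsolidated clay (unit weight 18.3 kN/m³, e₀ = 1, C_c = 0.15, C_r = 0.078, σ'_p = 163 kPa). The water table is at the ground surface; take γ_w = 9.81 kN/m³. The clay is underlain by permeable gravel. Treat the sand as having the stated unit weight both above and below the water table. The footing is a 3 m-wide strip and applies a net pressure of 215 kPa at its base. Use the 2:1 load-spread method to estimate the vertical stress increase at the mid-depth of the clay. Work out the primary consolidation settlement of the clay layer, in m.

Mid-depth of clay below the ground surface: z = 1.8 + 2.3/2 = 2.95 m.
Total vertical stress at mid-clay: σ_v = 19.3×1.8 + 18.3×1.15 = 55.785 kPa.
Pore pressure: u = 9.81×(2.95 − 0) = 28.94 kPa.
Initial effective stress: σ'_0 = σ_v − u = 55.785 − 28.94 = 26.845 kPa.
Stress increase at mid-clay by the 2:1 spreading method:
Δσ = qB/(B+z) = 215×3/(3+2.95) = 108.4 kPa
Final effective stress: σ'_f = 26.845 + 108.4 = 135.25 kPa.
σ'_f = 135.25 ≤ σ'_p = 163 kPa, so the clay remains overconsolidated and only the recompression index applies:
S_c = C_r·H/(1+e₀)·log₁₀(σ'_f/σ'_0) = 0.078×2.3/2×log₁₀(135.25/26.845)
    = 0.0897 × 0.70227 = 0.06299 m

S_c ≈ 0.063 m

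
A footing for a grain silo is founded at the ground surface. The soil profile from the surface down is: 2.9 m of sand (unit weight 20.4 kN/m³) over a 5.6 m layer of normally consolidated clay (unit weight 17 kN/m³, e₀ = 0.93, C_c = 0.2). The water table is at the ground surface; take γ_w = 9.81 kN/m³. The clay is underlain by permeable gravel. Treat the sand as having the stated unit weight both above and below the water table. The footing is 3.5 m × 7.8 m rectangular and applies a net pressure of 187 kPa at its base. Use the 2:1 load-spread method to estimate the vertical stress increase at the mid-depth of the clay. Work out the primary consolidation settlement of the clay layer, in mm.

Mid-depth of clay below the ground surface: z = 2.9 + 5.6/2 = 5.7 m.
Total vertical stress at mid-clay: σ_v = 20.4×2.9 + 17×2.8 = 106.76 kPa.
Pore pressure: u = 9.81×(5.7 − 0) = 55.917 kPa.
Initial effective stress: σ'_0 = σ_v − u = 106.76 − 55.917 = 50.843 kPa.
Stress increase at mid-clay by the 2:1 spreading method:
Δσ = qBL/((B+z)(L+z)) = 187×3.5×7.8/((3.5+5.7)(7.8+5.7)) = 41.104 kPa
Final effective stress: σ'_f = σ'_0 + Δσ = 50.843 + 41.104 = 91.947 kPa.
Normally consolidated clay, so the full stress increment lies on the virgin compression line:
S_c = C_c·H/(1+e₀)·log₁₀(σ'_f/σ'_0) = 0.2×5.6/(1+0.93)×log₁₀(91.947/50.843)
    = 0.58031 × 0.25731 = 0.1493 m

S_c ≈ 149 mm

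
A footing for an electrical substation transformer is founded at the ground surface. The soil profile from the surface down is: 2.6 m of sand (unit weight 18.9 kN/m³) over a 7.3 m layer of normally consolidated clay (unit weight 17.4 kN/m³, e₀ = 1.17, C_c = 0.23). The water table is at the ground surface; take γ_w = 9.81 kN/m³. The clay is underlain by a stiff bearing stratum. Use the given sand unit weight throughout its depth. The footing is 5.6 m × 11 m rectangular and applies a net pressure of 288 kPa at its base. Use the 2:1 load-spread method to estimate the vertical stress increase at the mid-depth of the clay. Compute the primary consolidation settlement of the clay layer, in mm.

Mid-depth of clay below the ground surface: z = 2.6 + 7.3/2 = 6.25 m.
Total vertical stress at mid-clay: σ_v = 18.9×2.6 + 17.4×3.65 = 112.65 kPa.
Pore pressure: u = 9.81×(6.25 − 0) = 61.312 kPa.
Initial effective stress: σ'_0 = σ_v − u = 112.65 − 61.312 = 51.338 kPa.
Stress increase at mid-clay by the 2:1 spreading method:
Δσ = qBL/((B+z)(L+z)) = 288×5.6×11/((5.6+6.25)(11+6.25)) = 86.789 kPa
Final effective stress: σ'_f = σ'_0 + Δσ = 51.338 + 86.789 = 138.13 kPa.
Normally consolidated clay, so the full stress increment lies on the virgin compression line:
S_c = C_c·H/(1+e₀)·log₁₀(σ'_f/σ'_0) = 0.23×7.3/(1+1.17)×log₁₀(138.13/51.338)
    = 0.77373 × 0.42985 = 0.3326 m

S_c ≈ 333 mm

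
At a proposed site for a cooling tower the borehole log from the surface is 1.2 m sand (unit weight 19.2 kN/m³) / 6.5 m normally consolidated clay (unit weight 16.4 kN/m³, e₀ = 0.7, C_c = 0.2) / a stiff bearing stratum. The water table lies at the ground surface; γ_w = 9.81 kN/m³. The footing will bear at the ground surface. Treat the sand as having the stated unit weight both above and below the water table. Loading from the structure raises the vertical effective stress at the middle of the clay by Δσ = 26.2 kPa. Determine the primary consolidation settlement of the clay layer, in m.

Mid-depth of clay below the ground surface: z = 1.2 + 6.5/2 = 4.45 m.
Total vertical stress at mid-clay: σ_v = 19.2×1.2 + 16.4×3.25 = 76.34 kPa.
Pore pressure: u = 9.81×(4.45 − 0) = 43.655 kPa.
Initial effective stress: σ'_0 = σ_v − u = 76.34 − 43.655 = 32.685 kPa.
Final effective stress: σ'_f = σ'_0 + Δσ = 32.685 + 26.2 = 58.885 kPa.
Normally consolidated clay, so the full stress increment lies on the virgin compression line:
S_c = C_c·H/(1+e₀)·log₁₀(σ'_f/σ'_0) = 0.2×6.5/(1+0.7)×log₁₀(58.885/32.685)
    = 0.76471 × 0.25566 = 0.1955 m

S_c ≈ 0.196 m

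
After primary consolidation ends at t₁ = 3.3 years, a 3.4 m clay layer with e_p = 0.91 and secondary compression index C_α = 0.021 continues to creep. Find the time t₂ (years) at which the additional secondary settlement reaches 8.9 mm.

S_s = C_α·H/(1+e_p)·log₁₀(t₂/t₁) ⇒ log₁₀(t₂/t₁) = S_s·(1+e_p)/(C_α·H).
log₁₀(t₂/t₁) = 0.0089 × (1+0.91) / (0.021×3.4) = 0.2381
t₂ = t₁ × 10^0.2381 = 3.3 × 1.73 = 5.709 years

t₂ ≈ 5.71 years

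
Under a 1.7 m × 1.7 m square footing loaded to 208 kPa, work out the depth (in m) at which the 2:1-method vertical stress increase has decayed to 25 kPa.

z ≈ 3.2 m

2:1 spreading — at depth z the loaded area has grown by z in each plan dimension:
qB²/(B+z)² = Δσ_z ⇒ z = B(√(q/Δσ_z) − 1) = 1.7×(√(208/25) − 1) = 3.204 m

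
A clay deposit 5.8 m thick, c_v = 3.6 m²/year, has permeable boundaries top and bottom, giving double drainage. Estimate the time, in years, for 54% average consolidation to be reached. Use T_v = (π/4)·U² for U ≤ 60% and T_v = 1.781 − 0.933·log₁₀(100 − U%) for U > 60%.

Drainage path length: H_d = H/2 = 2.9 m (double drainage).
U ≤ 60%: T_v = (π/4)·U² = (π/4)×0.54² = 0.22902.
t = T_v·H_d²/c_v = 0.22902×2.9²/3.6 = 0.535 years.

t ≈ 0.535 years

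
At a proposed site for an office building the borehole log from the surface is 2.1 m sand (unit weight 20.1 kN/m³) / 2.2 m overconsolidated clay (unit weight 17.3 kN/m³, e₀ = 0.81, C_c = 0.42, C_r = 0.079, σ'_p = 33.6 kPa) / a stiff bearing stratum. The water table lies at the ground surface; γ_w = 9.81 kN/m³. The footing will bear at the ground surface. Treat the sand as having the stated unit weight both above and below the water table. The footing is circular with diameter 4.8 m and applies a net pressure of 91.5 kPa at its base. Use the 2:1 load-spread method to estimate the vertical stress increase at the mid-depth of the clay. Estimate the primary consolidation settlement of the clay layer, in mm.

S_c ≈ 144 mm

Mid-depth of clay below the ground surface: z = 2.1 + 2.2/2 = 3.2 m.
Total vertical stress at mid-clay: σ_v = 20.1×2.1 + 17.3×1.1 = 61.24 kPa.
Pore pressure: u = 9.81×(3.2 − 0) = 31.392 kPa.
Initial effective stress: σ'_0 = σ_v − u = 61.24 − 31.392 = 29.848 kPa.
Stress increase at mid-clay by the 2:1 spreading method:
Δσ ≈ qD²/(D+z)² = 91.5×4.8²/(4.8+3.2)² = 32.94 kPa
Final effective stress: σ'_f = 29.848 + 32.94 = 62.788 kPa.
σ'_f = 62.788 > σ'_p = 33.6 kPa, so the stress path crosses the preconsolidation pressure — recompression up to σ'_p, then virgin compression beyond:
S_c = H/(1+e₀)·[C_r·log₁₀(σ'_p/σ'_0) + C_c·log₁₀(σ'_f/σ'_p)]
    = 2.2/1.81 × [0.079×log₁₀(33.6/29.848) + 0.42×log₁₀(62.788/33.6)]
    = 1.2155 × [0.0040625 + 0.11405] = 0.1436 m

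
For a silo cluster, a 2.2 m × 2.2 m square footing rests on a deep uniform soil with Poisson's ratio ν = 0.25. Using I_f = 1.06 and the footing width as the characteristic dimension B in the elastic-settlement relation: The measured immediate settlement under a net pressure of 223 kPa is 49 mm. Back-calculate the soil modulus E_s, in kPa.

E_s ≈ 9950 kPa

S_e = q·B·(1−ν²)/E_s · I_f  ⇒  E_s = q·B·(1−ν²)·I_f / S_e.
E_s = 223 × 2.2 × 0.9375 × 1.06 / 0.049 = 9950 kPa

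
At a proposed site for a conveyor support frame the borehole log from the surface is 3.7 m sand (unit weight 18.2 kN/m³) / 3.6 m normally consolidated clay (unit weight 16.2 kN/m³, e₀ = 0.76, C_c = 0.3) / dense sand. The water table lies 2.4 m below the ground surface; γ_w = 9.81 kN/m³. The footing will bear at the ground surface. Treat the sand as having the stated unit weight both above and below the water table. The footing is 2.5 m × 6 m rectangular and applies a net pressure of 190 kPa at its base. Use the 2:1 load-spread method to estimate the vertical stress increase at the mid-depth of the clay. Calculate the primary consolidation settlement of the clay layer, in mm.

S_c ≈ 102 mm

Mid-depth of clay below the ground surface: z = 3.7 + 3.6/2 = 5.5 m.
Total vertical stress at mid-clay: σ_v = 18.2×3.7 + 16.2×1.8 = 96.5 kPa.
Pore pressure: u = 9.81×(5.5 − 2.4) = 30.411 kPa.
Initial effective stress: σ'_0 = σ_v − u = 96.5 − 30.411 = 66.089 kPa.
Stress increase at mid-clay by the 2:1 spreading method:
Δσ = qBL/((B+z)(L+z)) = 190×2.5×6/((2.5+5.5)(6+5.5)) = 30.978 kPa
Final effective stress: σ'_f = σ'_0 + Δσ = 66.089 + 30.978 = 97.067 kPa.
Normally consolidated clay, so the full stress increment lies on the virgin compression line:
S_c = C_c·H/(1+e₀)·log₁₀(σ'_f/σ'_0) = 0.3×3.6/(1+0.76)×log₁₀(97.067/66.089)
    = 0.61364 × 0.16694 = 0.1024 m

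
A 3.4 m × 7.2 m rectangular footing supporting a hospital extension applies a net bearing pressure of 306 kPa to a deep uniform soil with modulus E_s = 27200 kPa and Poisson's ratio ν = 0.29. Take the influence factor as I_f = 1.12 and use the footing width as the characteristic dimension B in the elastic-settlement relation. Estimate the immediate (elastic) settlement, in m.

Immediate (elastic) settlement: S_e = q·B·(1−ν²)/E_s · I_f.
S_e = 306 × 3.4 × (1 − 0.29²) / 27200 × 1.12
    = 306 × 3.4 × 0.9159 / 27200 × 1.12
    = 0.03924 m

S_e ≈ 0.0392 m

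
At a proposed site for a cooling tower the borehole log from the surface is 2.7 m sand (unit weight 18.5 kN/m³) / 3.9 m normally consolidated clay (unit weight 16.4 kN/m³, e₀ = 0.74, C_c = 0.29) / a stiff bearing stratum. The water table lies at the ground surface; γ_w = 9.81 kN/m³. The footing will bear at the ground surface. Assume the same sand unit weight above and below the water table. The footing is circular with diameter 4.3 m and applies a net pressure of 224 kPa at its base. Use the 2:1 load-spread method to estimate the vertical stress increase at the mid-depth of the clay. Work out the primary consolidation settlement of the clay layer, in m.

S_c ≈ 0.25 m

Mid-depth of clay below the ground surface: z = 2.7 + 3.9/2 = 4.65 m.
Total vertical stress at mid-clay: σ_v = 18.5×2.7 + 16.4×1.95 = 81.93 kPa.
Pore pressure: u = 9.81×(4.65 − 0) = 45.617 kPa.
Initial effective stress: σ'_0 = σ_v − u = 81.93 − 45.617 = 36.313 kPa.
Stress increase at mid-clay by the 2:1 spreading method:
Δσ ≈ qD²/(D+z)² = 224×4.3²/(4.3+4.65)² = 51.706 kPa
Final effective stress: σ'_f = σ'_0 + Δσ = 36.313 + 51.706 = 88.019 kPa.
Normally consolidated clay, so the full stress increment lies on the virgin compression line:
S_c = C_c·H/(1+e₀)·log₁₀(σ'_f/σ'_0) = 0.29×3.9/(1+0.74)×log₁₀(88.019/36.313)
    = 0.65 × 0.38451 = 0.2499 m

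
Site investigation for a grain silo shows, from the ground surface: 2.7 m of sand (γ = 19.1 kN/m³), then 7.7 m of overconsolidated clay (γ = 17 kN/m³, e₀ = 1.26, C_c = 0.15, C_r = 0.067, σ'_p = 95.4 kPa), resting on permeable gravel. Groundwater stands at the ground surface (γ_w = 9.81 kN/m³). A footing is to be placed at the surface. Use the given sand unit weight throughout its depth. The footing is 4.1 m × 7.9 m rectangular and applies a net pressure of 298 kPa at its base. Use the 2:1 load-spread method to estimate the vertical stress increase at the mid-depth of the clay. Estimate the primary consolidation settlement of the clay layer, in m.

S_c ≈ 0.101 m

Mid-depth of clay below the ground surface: z = 2.7 + 7.7/2 = 6.55 m.
Total vertical stress at mid-clay: σ_v = 19.1×2.7 + 17×3.85 = 117.02 kPa.
Pore pressure: u = 9.81×(6.55 − 0) = 64.255 kPa.
Initial effective stress: σ'_0 = σ_v − u = 117.02 − 64.255 = 52.765 kPa.
Stress increase at mid-clay by the 2:1 spreading method:
Δσ = qBL/((B+z)(L+z)) = 298×4.1×7.9/((4.1+6.55)(7.9+6.55)) = 62.721 kPa
Final effective stress: σ'_f = 52.765 + 62.721 = 115.49 kPa.
σ'_f = 115.49 > σ'_p = 95.4 kPa, so the stress path crosses the preconsolidation pressure — recompression up to σ'_p, then virgin compression beyond:
S_c = H/(1+e₀)·[C_r·log₁₀(σ'_p/σ'_0) + C_c·log₁₀(σ'_f/σ'_p)]
    = 7.7/2.26 × [0.067×log₁₀(95.4/52.765) + 0.15×log₁₀(115.49/95.4)]
    = 3.4071 × [0.017233 + 0.012449] = 0.1011 m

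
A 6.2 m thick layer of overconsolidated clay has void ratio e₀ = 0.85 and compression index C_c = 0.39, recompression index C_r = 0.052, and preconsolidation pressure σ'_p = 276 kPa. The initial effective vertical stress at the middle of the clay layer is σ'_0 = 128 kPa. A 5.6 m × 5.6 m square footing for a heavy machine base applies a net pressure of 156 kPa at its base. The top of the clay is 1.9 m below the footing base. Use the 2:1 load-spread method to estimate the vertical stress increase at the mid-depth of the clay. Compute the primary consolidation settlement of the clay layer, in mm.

Mid-depth of clay below the footing base: z = 1.9 + 6.2/2 = 5 m.
Stress increase at mid-clay by the 2:1 spreading method:
Δσ = qBL/((B+z)(L+z)) = 156×5.6×5.6/((5.6+5)(5.6+5)) = 43.54 kPa
Final effective stress: σ'_f = 128 + 43.54 = 171.54 kPa.
σ'_f = 171.54 ≤ σ'_p = 276 kPa, so the clay remains overconsolidated and only the recompression index applies:
S_c = C_r·H/(1+e₀)·log₁₀(σ'_f/σ'_0) = 0.052×6.2/1.85×log₁₀(171.54/128)
    = 0.17427 × 0.12716 = 0.02216 m

S_c ≈ 22.2 mm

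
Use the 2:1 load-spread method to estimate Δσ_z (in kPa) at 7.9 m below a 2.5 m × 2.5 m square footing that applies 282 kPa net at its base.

By the 2:1 method the load spreads at 1 horizontal : 2 vertical, so at depth z the loaded area has grown by z in each plan dimension:
Δσ = qBL/((B+z)(L+z)) = 282×2.5×2.5/((2.5+7.9)(2.5+7.9)) = 16.295 kPa

Δσ_z ≈ 16.3 kPa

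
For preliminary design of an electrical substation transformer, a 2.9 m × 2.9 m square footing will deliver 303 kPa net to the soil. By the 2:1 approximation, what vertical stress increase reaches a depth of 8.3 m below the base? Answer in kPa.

By the 2:1 method the load spreads at 1 horizontal : 2 vertical, so at depth z the loaded area has grown by z in each plan dimension:
Δσ = qBL/((B+z)(L+z)) = 303×2.9×2.9/((2.9+8.3)(2.9+8.3)) = 20.314 kPa

Δσ_z ≈ 20.3 kPa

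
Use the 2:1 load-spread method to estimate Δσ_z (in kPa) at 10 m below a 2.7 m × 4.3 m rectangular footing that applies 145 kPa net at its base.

By the 2:1 method the load spreads at 1 horizontal : 2 vertical, so at depth z the loaded area has grown by z in each plan dimension:
Δσ = qBL/((B+z)(L+z)) = 145×2.7×4.3/((2.7+10)(4.3+10)) = 9.2696 kPa

Δσ_z ≈ 9.27 kPa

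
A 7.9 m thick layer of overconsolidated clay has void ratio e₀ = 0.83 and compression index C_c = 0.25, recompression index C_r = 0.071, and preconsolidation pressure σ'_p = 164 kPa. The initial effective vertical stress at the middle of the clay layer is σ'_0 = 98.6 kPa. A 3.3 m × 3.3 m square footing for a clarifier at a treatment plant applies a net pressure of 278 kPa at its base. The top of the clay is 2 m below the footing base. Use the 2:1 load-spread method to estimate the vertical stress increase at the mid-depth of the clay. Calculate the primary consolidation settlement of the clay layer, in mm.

Mid-depth of clay below the footing base: z = 2 + 7.9/2 = 5.95 m.
Stress increase at mid-clay by the 2:1 spreading method:
Δσ = qBL/((B+z)(L+z)) = 278×3.3×3.3/((3.3+5.95)(3.3+5.95)) = 35.383 kPa
Final effective stress: σ'_f = 98.6 + 35.383 = 133.98 kPa.
σ'_f = 133.98 ≤ σ'_p = 164 kPa, so the clay remains overconsolidated and only the recompression index applies:
S_c = C_r·H/(1+e₀)·log₁₀(σ'_f/σ'_0) = 0.071×7.9/1.83×log₁₀(133.98/98.6)
    = 0.3065 × 0.13316 = 0.04081 m

S_c ≈ 40.8 mm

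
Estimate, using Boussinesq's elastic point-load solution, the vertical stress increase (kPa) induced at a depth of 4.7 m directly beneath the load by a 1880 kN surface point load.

Boussinesq vertical stress below a point load on an elastic half-space:
Δσ_z = 3P/(2πz²) · [1 + (r/z)²]^(−5/2)
r/z = 0/4.7 = 0; [1+(r/z)²]^(−5/2) = 1.
Δσ_z = 3×1880/(2π×4.7²) × 1 = 40.635 × 1 = 40.63 kPa

Δσ_z ≈ 40.6 kPa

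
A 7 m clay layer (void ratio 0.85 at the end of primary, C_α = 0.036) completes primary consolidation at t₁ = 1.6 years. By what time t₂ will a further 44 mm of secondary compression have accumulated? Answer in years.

S_s = C_α·H/(1+e_p)·log₁₀(t₂/t₁) ⇒ log₁₀(t₂/t₁) = S_s·(1+e_p)/(C_α·H).
log₁₀(t₂/t₁) = 0.044 × (1+0.85) / (0.036×7) = 0.323
t₂ = t₁ × 10^0.323 = 1.6 × 2.104 = 3.366 years

t₂ ≈ 3.37 years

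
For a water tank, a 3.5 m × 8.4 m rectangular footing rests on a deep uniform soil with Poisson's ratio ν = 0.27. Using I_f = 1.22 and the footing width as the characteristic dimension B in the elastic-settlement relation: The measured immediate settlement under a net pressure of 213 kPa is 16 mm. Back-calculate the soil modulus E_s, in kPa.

S_e = q·B·(1−ν²)/E_s · I_f  ⇒  E_s = q·B·(1−ν²)·I_f / S_e.
E_s = 213 × 3.5 × 0.9271 × 1.22 / 0.016 = 52700 kPa

E_s ≈ 52700 kPa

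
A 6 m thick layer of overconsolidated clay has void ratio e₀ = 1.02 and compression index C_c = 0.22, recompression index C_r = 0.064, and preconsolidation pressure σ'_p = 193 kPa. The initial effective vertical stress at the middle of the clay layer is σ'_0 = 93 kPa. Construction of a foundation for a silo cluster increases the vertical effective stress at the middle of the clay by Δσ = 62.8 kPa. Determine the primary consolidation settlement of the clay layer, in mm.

S_c ≈ 42.6 mm

Final effective stress: σ'_f = 93 + 62.8 = 155.8 kPa.
σ'_f = 155.8 ≤ σ'_p = 193 kPa, so the clay remains overconsolidated and only the recompression index applies:
S_c = C_r·H/(1+e₀)·log₁₀(σ'_f/σ'_0) = 0.064×6/2.02×log₁₀(155.8/93)
    = 0.1901 × 0.22408 = 0.0426 m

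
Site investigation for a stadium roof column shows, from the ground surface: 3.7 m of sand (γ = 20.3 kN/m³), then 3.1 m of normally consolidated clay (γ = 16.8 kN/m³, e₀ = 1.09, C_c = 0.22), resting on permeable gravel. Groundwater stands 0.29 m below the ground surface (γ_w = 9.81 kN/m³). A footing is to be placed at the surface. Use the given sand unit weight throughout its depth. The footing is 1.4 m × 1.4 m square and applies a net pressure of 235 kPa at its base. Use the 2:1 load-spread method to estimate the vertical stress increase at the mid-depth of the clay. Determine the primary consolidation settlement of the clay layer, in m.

S_c ≈ 0.0257 m

Mid-depth of clay below the ground surface: z = 3.7 + 3.1/2 = 5.25 m.
Total vertical stress at mid-clay: σ_v = 20.3×3.7 + 16.8×1.55 = 101.15 kPa.
Pore pressure: u = 9.81×(5.25 − 0.29) = 48.658 kPa.
Initial effective stress: σ'_0 = σ_v − u = 101.15 − 48.658 = 52.492 kPa.
Stress increase at mid-clay by the 2:1 spreading method:
Δσ = qBL/((B+z)(L+z)) = 235×1.4×1.4/((1.4+5.25)(1.4+5.25)) = 10.416 kPa
Final effective stress: σ'_f = σ'_0 + Δσ = 52.492 + 10.416 = 62.908 kPa.
Normally consolidated clay, so the full stress increment lies on the virgin compression line:
S_c = C_c·H/(1+e₀)·log₁₀(σ'_f/σ'_0) = 0.22×3.1/(1+1.09)×log₁₀(62.908/52.492)
    = 0.32632 × 0.078613 = 0.02565 m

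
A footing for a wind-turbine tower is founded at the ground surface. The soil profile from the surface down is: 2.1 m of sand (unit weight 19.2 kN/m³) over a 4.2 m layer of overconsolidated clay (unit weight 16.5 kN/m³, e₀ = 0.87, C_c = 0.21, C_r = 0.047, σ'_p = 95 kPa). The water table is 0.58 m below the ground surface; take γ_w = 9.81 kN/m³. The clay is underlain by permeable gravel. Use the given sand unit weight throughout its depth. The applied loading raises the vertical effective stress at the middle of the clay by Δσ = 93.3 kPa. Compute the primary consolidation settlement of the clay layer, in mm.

Mid-depth of clay below the ground surface: z = 2.1 + 4.2/2 = 4.2 m.
Total vertical stress at mid-clay: σ_v = 19.2×2.1 + 16.5×2.1 = 74.97 kPa.
Pore pressure: u = 9.81×(4.2 − 0.58) = 35.512 kPa.
Initial effective stress: σ'_0 = σ_v − u = 74.97 − 35.512 = 39.458 kPa.
Final effective stress: σ'_f = 39.458 + 93.3 = 132.76 kPa.
σ'_f = 132.76 > σ'_p = 95 kPa, so the stress path crosses the preconsolidation pressure — recompression up to σ'_p, then virgin compression beyond:
S_c = H/(1+e₀)·[C_r·log₁₀(σ'_p/σ'_0) + C_c·log₁₀(σ'_f/σ'_p)]
    = 4.2/1.87 × [0.047×log₁₀(95/39.458) + 0.21×log₁₀(132.76/95)]
    = 2.246 × [0.017935 + 0.030522] = 0.1088 m

S_c ≈ 109 mm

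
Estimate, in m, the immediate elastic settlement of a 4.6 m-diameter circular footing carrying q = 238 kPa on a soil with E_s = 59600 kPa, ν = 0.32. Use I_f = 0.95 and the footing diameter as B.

Immediate (elastic) settlement: S_e = q·B·(1−ν²)/E_s · I_f.
S_e = 238 × 4.6 × (1 − 0.32²) / 59600 × 0.95
    = 238 × 4.6 × 0.8976 / 59600 × 0.95
    = 0.01566 m

S_e ≈ 0.0157 m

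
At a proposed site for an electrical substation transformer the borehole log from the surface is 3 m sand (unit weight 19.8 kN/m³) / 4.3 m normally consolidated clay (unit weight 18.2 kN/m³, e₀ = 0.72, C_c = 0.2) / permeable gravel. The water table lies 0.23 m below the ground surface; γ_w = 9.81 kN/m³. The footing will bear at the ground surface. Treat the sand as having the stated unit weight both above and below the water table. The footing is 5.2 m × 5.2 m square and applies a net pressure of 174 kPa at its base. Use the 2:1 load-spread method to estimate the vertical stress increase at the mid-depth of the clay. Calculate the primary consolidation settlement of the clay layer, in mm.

Mid-depth of clay below the ground surface: z = 3 + 4.3/2 = 5.15 m.
Total vertical stress at mid-clay: σ_v = 19.8×3 + 18.2×2.15 = 98.53 kPa.
Pore pressure: u = 9.81×(5.15 − 0.23) = 48.265 kPa.
Initial effective stress: σ'_0 = σ_v − u = 98.53 − 48.265 = 50.265 kPa.
Stress increase at mid-clay by the 2:1 spreading method:
Δσ = qBL/((B+z)(L+z)) = 174×5.2×5.2/((5.2+5.15)(5.2+5.15)) = 43.921 kPa
Final effective stress: σ'_f = σ'_0 + Δσ = 50.265 + 43.921 = 94.186 kPa.
Normally consolidated clay, so the full stress increment lies on the virgin compression line:
S_c = C_c·H/(1+e₀)·log₁₀(σ'_f/σ'_0) = 0.2×4.3/(1+0.72)×log₁₀(94.186/50.265)
    = 0.5 × 0.27272 = 0.1364 m

S_c ≈ 136 mm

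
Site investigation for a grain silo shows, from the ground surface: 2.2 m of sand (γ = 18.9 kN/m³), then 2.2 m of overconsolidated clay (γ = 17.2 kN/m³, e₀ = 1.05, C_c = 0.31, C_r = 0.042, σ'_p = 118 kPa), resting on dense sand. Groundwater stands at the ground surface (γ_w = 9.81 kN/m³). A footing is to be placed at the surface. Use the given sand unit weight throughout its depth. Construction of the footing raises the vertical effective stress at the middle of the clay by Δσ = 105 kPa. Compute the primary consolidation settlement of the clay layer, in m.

S_c ≈ 0.0455 m

Mid-depth of clay below the ground surface: z = 2.2 + 2.2/2 = 3.3 m.
Total vertical stress at mid-clay: σ_v = 18.9×2.2 + 17.2×1.1 = 60.5 kPa.
Pore pressure: u = 9.81×(3.3 − 0) = 32.373 kPa.
Initial effective stress: σ'_0 = σ_v − u = 60.5 − 32.373 = 28.127 kPa.
Final effective stress: σ'_f = 28.127 + 105 = 133.13 kPa.
σ'_f = 133.13 > σ'_p = 118 kPa, so the stress path crosses the preconsolidation pressure — recompression up to σ'_p, then virgin compression beyond:
S_c = H/(1+e₀)·[C_r·log₁₀(σ'_p/σ'_0) + C_c·log₁₀(σ'_f/σ'_p)]
    = 2.2/2.05 × [0.042×log₁₀(118/28.127) + 0.31×log₁₀(133.13/118)]
    = 1.0732 × [0.026156 + 0.016242] = 0.0455 m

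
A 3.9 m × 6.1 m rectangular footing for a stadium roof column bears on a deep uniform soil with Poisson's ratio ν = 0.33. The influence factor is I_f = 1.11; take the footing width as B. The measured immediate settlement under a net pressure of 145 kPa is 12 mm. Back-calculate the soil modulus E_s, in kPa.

E_s ≈ 46600 kPa

S_e = q·B·(1−ν²)/E_s · I_f  ⇒  E_s = q·B·(1−ν²)·I_f / S_e.
E_s = 145 × 3.9 × 0.8911 × 1.11 / 0.012 = 46610 kPa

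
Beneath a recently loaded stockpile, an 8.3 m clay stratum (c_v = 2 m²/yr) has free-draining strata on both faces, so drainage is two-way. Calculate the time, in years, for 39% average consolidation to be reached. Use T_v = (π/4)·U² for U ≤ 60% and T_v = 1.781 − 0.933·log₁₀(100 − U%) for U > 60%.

Drainage path length: H_d = H/2 = 4.15 m (double drainage).
U ≤ 60%: T_v = (π/4)·U² = (π/4)×0.39² = 0.11946.
t = T_v·H_d²/c_v = 0.11946×4.15²/2 = 1.029 years.

t ≈ 1.03 years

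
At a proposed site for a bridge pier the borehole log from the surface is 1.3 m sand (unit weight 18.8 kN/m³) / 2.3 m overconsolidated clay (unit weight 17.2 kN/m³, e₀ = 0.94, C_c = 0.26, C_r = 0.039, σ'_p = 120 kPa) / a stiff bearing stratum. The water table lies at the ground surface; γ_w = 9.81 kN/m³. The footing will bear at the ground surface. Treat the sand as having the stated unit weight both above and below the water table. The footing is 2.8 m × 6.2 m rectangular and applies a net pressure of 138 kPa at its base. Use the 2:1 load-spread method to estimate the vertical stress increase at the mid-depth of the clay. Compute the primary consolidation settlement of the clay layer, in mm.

S_c ≈ 25.8 mm

Mid-depth of clay below the ground surface: z = 1.3 + 2.3/2 = 2.45 m.
Total vertical stress at mid-clay: σ_v = 18.8×1.3 + 17.2×1.15 = 44.22 kPa.
Pore pressure: u = 9.81×(2.45 − 0) = 24.035 kPa.
Initial effective stress: σ'_0 = σ_v − u = 44.22 − 24.035 = 20.185 kPa.
Stress increase at mid-clay by the 2:1 spreading method:
Δσ = qBL/((B+z)(L+z)) = 138×2.8×6.2/((2.8+2.45)(6.2+2.45)) = 52.754 kPa
Final effective stress: σ'_f = 20.185 + 52.754 = 72.939 kPa.
σ'_f = 72.939 ≤ σ'_p = 120 kPa, so the clay remains overconsolidated and only the recompression index applies:
S_c = C_r·H/(1+e₀)·log₁₀(σ'_f/σ'_0) = 0.039×2.3/1.94×log₁₀(72.939/20.185)
    = 0.046238 × 0.55793 = 0.0258 m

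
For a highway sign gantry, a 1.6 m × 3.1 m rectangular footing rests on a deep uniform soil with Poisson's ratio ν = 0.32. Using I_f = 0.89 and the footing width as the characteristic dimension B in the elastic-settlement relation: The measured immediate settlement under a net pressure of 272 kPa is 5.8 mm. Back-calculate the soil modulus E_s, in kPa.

S_e = q·B·(1−ν²)/E_s · I_f  ⇒  E_s = q·B·(1−ν²)·I_f / S_e.
E_s = 272 × 1.6 × 0.8976 × 0.89 / 0.0058 = 59940 kPa

E_s ≈ 59900 kPa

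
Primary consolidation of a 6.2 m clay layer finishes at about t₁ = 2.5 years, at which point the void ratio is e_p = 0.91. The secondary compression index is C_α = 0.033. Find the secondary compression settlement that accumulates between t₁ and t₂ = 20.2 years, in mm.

Secondary compression: S_s = C_α·H/(1+e_p)·log₁₀(t₂/t₁)
S_s = 0.033×6.2/(1+0.91)×log₁₀(20.2/2.5)
    = 0.1071 × 0.9074 = 0.0972 m

S_s ≈ 97.2 mm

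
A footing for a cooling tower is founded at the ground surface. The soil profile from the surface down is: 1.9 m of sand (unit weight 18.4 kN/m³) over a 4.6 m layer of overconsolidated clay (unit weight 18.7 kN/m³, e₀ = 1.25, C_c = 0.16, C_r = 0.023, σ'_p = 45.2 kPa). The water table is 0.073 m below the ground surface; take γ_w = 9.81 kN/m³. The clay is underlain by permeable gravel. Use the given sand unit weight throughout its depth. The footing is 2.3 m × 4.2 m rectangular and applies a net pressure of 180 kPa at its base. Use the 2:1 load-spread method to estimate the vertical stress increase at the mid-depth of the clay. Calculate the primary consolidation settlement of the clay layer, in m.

S_c ≈ 0.0646 m

Mid-depth of clay below the ground surface: z = 1.9 + 4.6/2 = 4.2 m.
Total vertical stress at mid-clay: σ_v = 18.4×1.9 + 18.7×2.3 = 77.97 kPa.
Pore pressure: u = 9.81×(4.2 − 0.073) = 40.486 kPa.
Initial effective stress: σ'_0 = σ_v − u = 77.97 − 40.486 = 37.484 kPa.
Stress increase at mid-clay by the 2:1 spreading method:
Δσ = qBL/((B+z)(L+z)) = 180×2.3×4.2/((2.3+4.2)(4.2+4.2)) = 31.846 kPa
Final effective stress: σ'_f = 37.484 + 31.846 = 69.33 kPa.
σ'_f = 69.33 > σ'_p = 45.2 kPa, so the stress path crosses the preconsolidation pressure — recompression up to σ'_p, then virgin compression beyond:
S_c = H/(1+e₀)·[C_r·log₁₀(σ'_p/σ'_0) + C_c·log₁₀(σ'_f/σ'_p)]
    = 4.6/2.25 × [0.023×log₁₀(45.2/37.484) + 0.16×log₁₀(69.33/45.2)]
    = 2.0444 × [0.0018697 + 0.029725] = 0.06459 m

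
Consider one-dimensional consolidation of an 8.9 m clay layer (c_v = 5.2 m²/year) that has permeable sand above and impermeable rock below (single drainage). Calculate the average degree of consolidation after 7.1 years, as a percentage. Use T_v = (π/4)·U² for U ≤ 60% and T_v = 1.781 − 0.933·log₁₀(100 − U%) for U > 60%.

U ≈ 74.3 %

Drainage path length: H_d = H = 8.9 m (single drainage).
T_v = c_v·t/H_d² = 5.2×7.1/8.9² = 0.4661.
T_v = 0.4661 corresponds to the U > 60% branch:
U = 1 − 10^((1.781 − T_v)/0.933)/100 = 0.7434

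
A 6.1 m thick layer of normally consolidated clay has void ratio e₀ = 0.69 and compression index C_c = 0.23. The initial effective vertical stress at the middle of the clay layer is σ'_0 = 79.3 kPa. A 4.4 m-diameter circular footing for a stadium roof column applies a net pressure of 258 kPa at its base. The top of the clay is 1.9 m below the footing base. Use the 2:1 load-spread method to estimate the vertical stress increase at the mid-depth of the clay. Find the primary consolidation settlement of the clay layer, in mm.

Mid-depth of clay below the footing base: z = 1.9 + 6.1/2 = 4.95 m.
Stress increase at mid-clay by the 2:1 spreading method:
Δσ ≈ qD²/(D+z)² = 258×4.4²/(4.4+4.95)² = 57.135 kPa
Final effective stress: σ'_f = σ'_0 + Δσ = 79.3 + 57.135 = 136.44 kPa.
Normally consolidated clay, so the full stress increment lies on the virgin compression line:
S_c = C_c·H/(1+e₀)·log₁₀(σ'_f/σ'_0) = 0.23×6.1/(1+0.69)×log₁₀(136.44/79.3)
    = 0.83018 × 0.23567 = 0.1956 m

S_c ≈ 196 mm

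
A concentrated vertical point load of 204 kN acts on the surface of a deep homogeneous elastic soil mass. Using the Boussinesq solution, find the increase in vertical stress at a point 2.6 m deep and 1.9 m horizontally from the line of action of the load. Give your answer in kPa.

Δσ_z ≈ 4.94 kPa

Boussinesq vertical stress below a point load on an elastic half-space:
Δσ_z = 3P/(2πz²) · [1 + (r/z)²]^(−5/2)
r/z = 1.9/2.6 = 0.73077; [1+(r/z)²]^(−5/2) = 0.3431.
Δσ_z = 3×204/(2π×2.6²) × 0.3431 = 14.409 × 0.3431 = 4.944 kPa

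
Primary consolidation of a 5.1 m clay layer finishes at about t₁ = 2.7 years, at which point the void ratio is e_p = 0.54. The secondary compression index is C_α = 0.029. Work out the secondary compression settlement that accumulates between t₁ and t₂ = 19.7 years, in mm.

Secondary compression: S_s = C_α·H/(1+e_p)·log₁₀(t₂/t₁)
S_s = 0.029×5.1/(1+0.54)×log₁₀(19.7/2.7)
    = 0.09604 × 0.8631 = 0.08289 m

S_s ≈ 82.9 mm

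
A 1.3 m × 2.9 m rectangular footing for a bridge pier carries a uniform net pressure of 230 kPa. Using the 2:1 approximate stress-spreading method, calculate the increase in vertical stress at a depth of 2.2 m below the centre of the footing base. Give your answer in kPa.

Δσ_z ≈ 48.6 kPa

By the 2:1 method the load spreads at 1 horizontal : 2 vertical, so at depth z the loaded area has grown by z in each plan dimension:
Δσ = qBL/((B+z)(L+z)) = 230×1.3×2.9/((1.3+2.2)(2.9+2.2)) = 48.577 kPa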